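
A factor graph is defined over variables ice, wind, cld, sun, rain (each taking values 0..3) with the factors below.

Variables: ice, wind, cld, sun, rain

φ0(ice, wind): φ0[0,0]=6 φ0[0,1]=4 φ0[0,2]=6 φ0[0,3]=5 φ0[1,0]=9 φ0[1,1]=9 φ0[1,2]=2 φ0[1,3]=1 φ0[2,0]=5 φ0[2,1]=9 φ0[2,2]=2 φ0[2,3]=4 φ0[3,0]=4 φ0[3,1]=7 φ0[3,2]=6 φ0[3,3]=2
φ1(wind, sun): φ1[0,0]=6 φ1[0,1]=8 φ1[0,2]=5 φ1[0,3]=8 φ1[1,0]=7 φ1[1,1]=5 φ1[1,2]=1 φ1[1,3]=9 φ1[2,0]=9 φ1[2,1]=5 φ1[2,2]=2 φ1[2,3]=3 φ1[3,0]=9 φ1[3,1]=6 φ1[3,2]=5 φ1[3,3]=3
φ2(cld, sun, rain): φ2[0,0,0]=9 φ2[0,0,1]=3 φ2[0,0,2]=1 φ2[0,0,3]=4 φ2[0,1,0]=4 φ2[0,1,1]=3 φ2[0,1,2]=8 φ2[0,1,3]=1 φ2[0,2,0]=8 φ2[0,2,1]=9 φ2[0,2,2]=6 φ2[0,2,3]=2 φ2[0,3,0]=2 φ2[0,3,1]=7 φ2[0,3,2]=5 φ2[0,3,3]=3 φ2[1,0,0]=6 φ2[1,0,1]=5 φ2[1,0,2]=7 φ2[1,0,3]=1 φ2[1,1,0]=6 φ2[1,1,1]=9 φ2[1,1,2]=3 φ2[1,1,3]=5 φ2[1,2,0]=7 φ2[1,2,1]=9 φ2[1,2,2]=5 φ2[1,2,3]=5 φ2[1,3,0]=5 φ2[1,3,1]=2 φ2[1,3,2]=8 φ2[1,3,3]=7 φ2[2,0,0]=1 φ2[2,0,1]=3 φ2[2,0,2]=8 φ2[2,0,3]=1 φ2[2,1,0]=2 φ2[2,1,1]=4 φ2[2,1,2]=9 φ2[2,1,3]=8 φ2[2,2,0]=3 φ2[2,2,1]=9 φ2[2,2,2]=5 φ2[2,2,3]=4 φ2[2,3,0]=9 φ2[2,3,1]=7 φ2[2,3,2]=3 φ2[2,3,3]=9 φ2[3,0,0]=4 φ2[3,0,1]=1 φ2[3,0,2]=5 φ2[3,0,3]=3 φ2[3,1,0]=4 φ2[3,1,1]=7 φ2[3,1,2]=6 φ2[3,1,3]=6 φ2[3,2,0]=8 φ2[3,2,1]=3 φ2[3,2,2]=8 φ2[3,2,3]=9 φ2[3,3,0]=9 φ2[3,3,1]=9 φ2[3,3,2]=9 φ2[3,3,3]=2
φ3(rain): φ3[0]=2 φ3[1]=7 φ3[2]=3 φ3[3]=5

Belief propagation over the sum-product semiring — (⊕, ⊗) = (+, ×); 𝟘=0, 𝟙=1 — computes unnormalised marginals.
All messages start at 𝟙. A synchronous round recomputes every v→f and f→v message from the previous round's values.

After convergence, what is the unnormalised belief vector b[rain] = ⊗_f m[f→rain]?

init: all messages = 𝟙 over 4 values
r1 m[φ0→ice] = [21, 21, 20, 19]
r1 m[φ0→wind] = [24, 29, 16, 12]
r1 m[φ1→wind] = [27, 22, 19, 23]
r1 m[φ1→sun] = [31, 24, 13, 23]
r1 m[φ2→cld] = [75, 90, 85, 93]
r1 m[φ2→sun] = [62, 85, 100, 96]
r1 m[φ2→rain] = [87, 90, 96, 70]
r1 m[φ3→rain] = [2, 7, 3, 5]
r1 m[ice→φ0] = [1, 1, 1, 1]
r1 m[wind→φ0] = [1, 1, 1, 1]
r1 m[wind→φ1] = [1, 1, 1, 1]
r1 m[cld→φ2] = [1, 1, 1, 1]
r1 m[sun→φ1] = [1, 1, 1, 1]
r1 m[sun→φ2] = [1, 1, 1, 1]
r1 m[rain→φ2] = [1, 1, 1, 1]
r1 m[rain→φ3] = [1, 1, 1, 1]
r2 m[φ0→ice] = [21, 21, 20, 19]
r2 m[φ0→wind] = [24, 29, 16, 12]
r2 m[φ1→wind] = [27, 22, 19, 23]
r2 m[φ1→sun] = [31, 24, 13, 23]
r2 m[φ2→cld] = [75, 90, 85, 93]
r2 m[φ2→sun] = [62, 85, 100, 96]
r2 m[φ2→rain] = [87, 90, 96, 70]
r2 m[φ3→rain] = [2, 7, 3, 5]
r2 m[ice→φ0] = [1, 1, 1, 1]
r2 m[wind→φ0] = [27, 22, 19, 23]
r2 m[wind→φ1] = [24, 29, 16, 12]
r2 m[cld→φ2] = [1, 1, 1, 1]
r2 m[sun→φ1] = [62, 85, 100, 96]
r2 m[sun→φ2] = [31, 24, 13, 23]
r2 m[rain→φ2] = [2, 7, 3, 5]
r2 m[rain→φ3] = [87, 90, 96, 70]
r3 m[φ0→ice] = [479, 502, 463, 422]
r3 m[φ0→wind] = [24, 29, 16, 12]
r3 m[φ1→wind] = [2320, 1823, 1471, 1856]
r3 m[φ1→sun] = [599, 489, 241, 537]
r3 m[φ2→cld] = [6614, 8309, 8123, 8007]
r3 m[φ2→sun] = [232, 371, 434, 405]
r3 m[φ2→rain] = [1917, 1889, 2162, 1502]
r3 m[φ3→rain] = [2, 7, 3, 5]
r3 m[ice→φ0] = [1, 1, 1, 1]
r3 m[wind→φ0] = [27, 22, 19, 23]
r3 m[wind→φ1] = [24, 29, 16, 12]
r3 m[cld→φ2] = [1, 1, 1, 1]
r3 m[sun→φ1] = [62, 85, 100, 96]
r3 m[sun→φ2] = [31, 24, 13, 23]
r3 m[rain→φ2] = [2, 7, 3, 5]
r3 m[rain→φ3] = [87, 90, 96, 70]
r4 m[φ0→ice] = [479, 502, 463, 422]
r4 m[φ0→wind] = [24, 29, 16, 12]
r4 m[φ1→wind] = [2320, 1823, 1471, 1856]
r4 m[φ1→sun] = [599, 489, 241, 537]
r4 m[φ2→cld] = [6614, 8309, 8123, 8007]
r4 m[φ2→sun] = [232, 371, 434, 405]
r4 m[φ2→rain] = [1917, 1889, 2162, 1502]
r4 m[φ3→rain] = [2, 7, 3, 5]
r4 m[ice→φ0] = [1, 1, 1, 1]
r4 m[wind→φ0] = [2320, 1823, 1471, 1856]
r4 m[wind→φ1] = [24, 29, 16, 12]
r4 m[cld→φ2] = [1, 1, 1, 1]
r4 m[sun→φ1] = [232, 371, 434, 405]
r4 m[sun→φ2] = [599, 489, 241, 537]
r4 m[rain→φ2] = [2, 7, 3, 5]
r4 m[rain→φ3] = [1917, 1889, 2162, 1502]
r5 m[φ0→ice] = [39318, 42085, 38373, 34579]
r5 m[φ0→wind] = [24, 29, 16, 12]
r5 m[φ1→wind] = [9770, 7558, 6026, 7699]
r5 m[φ1→sun] = [599, 489, 241, 537]
r5 m[φ2→cld] = [135858, 169796, 169600, 167212]
r5 m[φ2→sun] = [232, 371, 434, 405]
r5 m[φ2→rain] = [39495, 39090, 44502, 31268]
r5 m[φ3→rain] = [2, 7, 3, 5]
r5 m[ice→φ0] = [1, 1, 1, 1]
r5 m[wind→φ0] = [2320, 1823, 1471, 1856]
r5 m[wind→φ1] = [24, 29, 16, 12]
r5 m[cld→φ2] = [1, 1, 1, 1]
r5 m[sun→φ1] = [232, 371, 434, 405]
r5 m[sun→φ2] = [599, 489, 241, 537]
r5 m[rain→φ2] = [2, 7, 3, 5]
r5 m[rain→φ3] = [1917, 1889, 2162, 1502]
r6 m[φ0→ice] = [39318, 42085, 38373, 34579]
r6 m[φ0→wind] = [24, 29, 16, 12]
r6 m[φ1→wind] = [9770, 7558, 6026, 7699]
r6 m[φ1→sun] = [599, 489, 241, 537]
r6 m[φ2→cld] = [135858, 169796, 169600, 167212]
r6 m[φ2→sun] = [232, 371, 434, 405]
r6 m[φ2→rain] = [39495, 39090, 44502, 31268]
r6 m[φ3→rain] = [2, 7, 3, 5]
r6 m[ice→φ0] = [1, 1, 1, 1]
r6 m[wind→φ0] = [9770, 7558, 6026, 7699]
r6 m[wind→φ1] = [24, 29, 16, 12]
r6 m[cld→φ2] = [1, 1, 1, 1]
r6 m[sun→φ1] = [232, 371, 434, 405]
r6 m[sun→φ2] = [599, 489, 241, 537]
r6 m[rain→φ2] = [2, 7, 3, 5]
r6 m[rain→φ3] = [39495, 39090, 44502, 31268]
r7 m[φ0→ice] = [163503, 175703, 159720, 143540]
r7 m[φ0→wind] = [24, 29, 16, 12]
r7 m[φ1→wind] = [9770, 7558, 6026, 7699]
r7 m[φ1→sun] = [599, 489, 241, 537]
r7 m[φ2→cld] = [135858, 169796, 169600, 167212]
r7 m[φ2→sun] = [232, 371, 434, 405]
r7 m[φ2→rain] = [39495, 39090, 44502, 31268]
r7 m[φ3→rain] = [2, 7, 3, 5]
r7 m[ice→φ0] = [1, 1, 1, 1]
r7 m[wind→φ0] = [9770, 7558, 6026, 7699]
r7 m[wind→φ1] = [24, 29, 16, 12]
r7 m[cld→φ2] = [1, 1, 1, 1]
r7 m[sun→φ1] = [232, 371, 434, 405]
r7 m[sun→φ2] = [599, 489, 241, 537]
r7 m[rain→φ2] = [2, 7, 3, 5]
r7 m[rain→φ3] = [39495, 39090, 44502, 31268]
r8 m[φ0→ice] = [163503, 175703, 159720, 143540]
r8 m[φ0→wind] = [24, 29, 16, 12]
r8 m[φ1→wind] = [9770, 7558, 6026, 7699]
r8 m[φ1→sun] = [599, 489, 241, 537]
r8 m[φ2→cld] = [135858, 169796, 169600, 167212]
r8 m[φ2→sun] = [232, 371, 434, 405]
r8 m[φ2→rain] = [39495, 39090, 44502, 31268]
r8 m[φ3→rain] = [2, 7, 3, 5]
r8 m[ice→φ0] = [1, 1, 1, 1]
r8 m[wind→φ0] = [9770, 7558, 6026, 7699]
r8 m[wind→φ1] = [24, 29, 16, 12]
r8 m[cld→φ2] = [1, 1, 1, 1]
r8 m[sun→φ1] = [232, 371, 434, 405]
r8 m[sun→φ2] = [599, 489, 241, 537]
r8 m[rain→φ2] = [2, 7, 3, 5]
r8 m[rain→φ3] = [39495, 39090, 44502, 31268]
fixed point reached at round 8
b[rain] = ⊗ incoming = [78990, 273630, 133506, 156340]

b[rain] = [78990, 273630, 133506, 156340]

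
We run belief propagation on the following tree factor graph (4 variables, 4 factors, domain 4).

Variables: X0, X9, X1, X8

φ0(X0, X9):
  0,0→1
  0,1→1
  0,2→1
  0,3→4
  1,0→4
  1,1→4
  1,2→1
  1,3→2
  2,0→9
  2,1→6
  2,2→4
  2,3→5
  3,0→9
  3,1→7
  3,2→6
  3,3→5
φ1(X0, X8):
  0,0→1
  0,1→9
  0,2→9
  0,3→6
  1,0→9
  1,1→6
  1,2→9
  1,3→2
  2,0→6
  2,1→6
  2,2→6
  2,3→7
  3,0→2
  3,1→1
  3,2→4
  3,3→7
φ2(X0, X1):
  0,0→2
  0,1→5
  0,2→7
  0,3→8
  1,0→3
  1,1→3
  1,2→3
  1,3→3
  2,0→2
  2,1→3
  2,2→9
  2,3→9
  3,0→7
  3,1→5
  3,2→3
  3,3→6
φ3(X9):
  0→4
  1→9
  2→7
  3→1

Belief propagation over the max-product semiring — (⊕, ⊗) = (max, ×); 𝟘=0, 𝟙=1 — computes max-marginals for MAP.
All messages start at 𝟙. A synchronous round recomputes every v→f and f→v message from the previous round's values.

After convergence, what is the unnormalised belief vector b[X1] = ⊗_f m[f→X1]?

init: all messages = 𝟙 over 4 values
r1 m[φ0→X0] = [4, 4, 9, 9]
r1 m[φ0→X9] = [9, 7, 6, 5]
r1 m[φ1→X0] = [9, 9, 7, 7]
r1 m[φ1→X8] = [9, 9, 9, 7]
r1 m[φ2→X0] = [8, 3, 9, 7]
r1 m[φ2→X1] = [7, 5, 9, 9]
r1 m[φ3→X9] = [4, 9, 7, 1]
r1 m[X0→φ0] = [1, 1, 1, 1]
r1 m[X0→φ1] = [1, 1, 1, 1]
r1 m[X0→φ2] = [1, 1, 1, 1]
r1 m[X9→φ0] = [1, 1, 1, 1]
r1 m[X9→φ3] = [1, 1, 1, 1]
r1 m[X1→φ2] = [1, 1, 1, 1]
r1 m[X8→φ1] = [1, 1, 1, 1]
r2 m[φ0→X0] = [4, 4, 9, 9]
r2 m[φ0→X9] = [9, 7, 6, 5]
r2 m[φ1→X0] = [9, 9, 7, 7]
r2 m[φ1→X8] = [9, 9, 9, 7]
r2 m[φ2→X0] = [8, 3, 9, 7]
r2 m[φ2→X1] = [7, 5, 9, 9]
r2 m[φ3→X9] = [4, 9, 7, 1]
r2 m[X0→φ0] = [72, 27, 63, 49]
r2 m[X0→φ1] = [32, 12, 81, 63]
r2 m[X0→φ2] = [36, 36, 63, 63]
r2 m[X9→φ0] = [4, 9, 7, 1]
r2 m[X9→φ3] = [9, 7, 6, 5]
r2 m[X1→φ2] = [1, 1, 1, 1]
r2 m[X8→φ1] = [1, 1, 1, 1]
r3 m[φ0→X0] = [9, 36, 54, 63]
r3 m[φ0→X9] = [567, 378, 294, 315]
r3 m[φ1→X0] = [9, 9, 7, 7]
r3 m[φ1→X8] = [486, 486, 486, 567]
r3 m[φ2→X0] = [8, 3, 9, 7]
r3 m[φ2→X1] = [441, 315, 567, 567]
r3 m[φ3→X9] = [4, 9, 7, 1]
r3 m[X0→φ0] = [72, 27, 63, 49]
r3 m[X0→φ1] = [32, 12, 81, 63]
r3 m[X0→φ2] = [36, 36, 63, 63]
r3 m[X9→φ0] = [4, 9, 7, 1]
r3 m[X9→φ3] = [9, 7, 6, 5]
r3 m[X1→φ2] = [1, 1, 1, 1]
r3 m[X8→φ1] = [1, 1, 1, 1]
r4 m[φ0→X0] = [9, 36, 54, 63]
r4 m[φ0→X9] = [567, 378, 294, 315]
r4 m[φ1→X0] = [9, 9, 7, 7]
r4 m[φ1→X8] = [486, 486, 486, 567]
r4 m[φ2→X0] = [8, 3, 9, 7]
r4 m[φ2→X1] = [441, 315, 567, 567]
r4 m[φ3→X9] = [4, 9, 7, 1]
r4 m[X0→φ0] = [72, 27, 63, 49]
r4 m[X0→φ1] = [72, 108, 486, 441]
r4 m[X0→φ2] = [81, 324, 378, 441]
r4 m[X9→φ0] = [4, 9, 7, 1]
r4 m[X9→φ3] = [567, 378, 294, 315]
r4 m[X1→φ2] = [1, 1, 1, 1]
r4 m[X8→φ1] = [1, 1, 1, 1]
r5 m[φ0→X0] = [9, 36, 54, 63]
r5 m[φ0→X9] = [567, 378, 294, 315]
r5 m[φ1→X0] = [9, 9, 7, 7]
r5 m[φ1→X8] = [2916, 2916, 2916, 3402]
r5 m[φ2→X0] = [8, 3, 9, 7]
r5 m[φ2→X1] = [3087, 2205, 3402, 3402]
r5 m[φ3→X9] = [4, 9, 7, 1]
r5 m[X0→φ0] = [72, 27, 63, 49]
r5 m[X0→φ1] = [72, 108, 486, 441]
r5 m[X0→φ2] = [81, 324, 378, 441]
r5 m[X9→φ0] = [4, 9, 7, 1]
r5 m[X9→φ3] = [567, 378, 294, 315]
r5 m[X1→φ2] = [1, 1, 1, 1]
r5 m[X8→φ1] = [1, 1, 1, 1]
r6 m[φ0→X0] = [9, 36, 54, 63]
r6 m[φ0→X9] = [567, 378, 294, 315]
r6 m[φ1→X0] = [9, 9, 7, 7]
r6 m[φ1→X8] = [2916, 2916, 2916, 3402]
r6 m[φ2→X0] = [8, 3, 9, 7]
r6 m[φ2→X1] = [3087, 2205, 3402, 3402]
r6 m[φ3→X9] = [4, 9, 7, 1]
r6 m[X0→φ0] = [72, 27, 63, 49]
r6 m[X0→φ1] = [72, 108, 486, 441]
r6 m[X0→φ2] = [81, 324, 378, 441]
r6 m[X9→φ0] = [4, 9, 7, 1]
r6 m[X9→φ3] = [567, 378, 294, 315]
r6 m[X1→φ2] = [1, 1, 1, 1]
r6 m[X8→φ1] = [1, 1, 1, 1]
fixed point reached at round 6
b[X1] = ⊗ incoming = [3087, 2205, 3402, 3402]

b[X1] = [3087, 2205, 3402, 3402]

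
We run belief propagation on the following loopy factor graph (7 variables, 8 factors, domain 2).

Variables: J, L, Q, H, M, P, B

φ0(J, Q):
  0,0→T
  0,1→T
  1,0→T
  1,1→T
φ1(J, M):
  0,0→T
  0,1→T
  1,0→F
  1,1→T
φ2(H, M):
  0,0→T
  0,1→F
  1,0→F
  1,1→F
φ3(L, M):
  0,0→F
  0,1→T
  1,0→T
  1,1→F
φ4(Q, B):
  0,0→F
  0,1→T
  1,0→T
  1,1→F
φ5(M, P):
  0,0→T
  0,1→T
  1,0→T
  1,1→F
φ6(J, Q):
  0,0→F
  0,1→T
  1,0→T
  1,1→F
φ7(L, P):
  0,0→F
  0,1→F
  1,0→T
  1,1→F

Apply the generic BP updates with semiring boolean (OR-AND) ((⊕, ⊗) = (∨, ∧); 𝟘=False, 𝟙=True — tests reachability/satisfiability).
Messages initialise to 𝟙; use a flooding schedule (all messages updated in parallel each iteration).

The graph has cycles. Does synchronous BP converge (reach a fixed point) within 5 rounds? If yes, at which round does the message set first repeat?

NOT CONVERGED within 5 rounds

init: all messages = 𝟙 over 2 values
r1 m[φ0→J] = [T, T]
r1 m[φ0→Q] = [T, T]
r1 m[φ1→J] = [T, T]
r1 m[φ1→M] = [T, T]
r1 m[φ2→H] = [T, F]
r1 m[φ2→M] = [T, F]
r1 m[φ3→L] = [T, T]
r1 m[φ3→M] = [T, T]
r1 m[φ4→Q] = [T, T]
r1 m[φ4→B] = [T, T]
r1 m[φ5→M] = [T, T]
r1 m[φ5→P] = [T, T]
r1 m[φ6→J] = [T, T]
r1 m[φ6→Q] = [T, T]
r1 m[φ7→L] = [F, T]
r1 m[φ7→P] = [T, F]
r1 m[J→φ0] = [T, T]
r1 m[J→φ1] = [T, T]
r1 m[J→φ6] = [T, T]
r1 m[L→φ3] = [T, T]
r1 m[L→φ7] = [T, T]
r1 m[Q→φ0] = [T, T]
r1 m[Q→φ4] = [T, T]
r1 m[Q→φ6] = [T, T]
r1 m[H→φ2] = [T, T]
r1 m[M→φ1] = [T, T]
r1 m[M→φ2] = [T, T]
r1 m[M→φ3] = [T, T]
r1 m[M→φ5] = [T, T]
r1 m[P→φ5] = [T, T]
r1 m[P→φ7] = [T, T]
r1 m[B→φ4] = [T, T]
r2 m[φ0→J] = [T, T]
r2 m[φ0→Q] = [T, T]
r2 m[φ1→J] = [T, T]
r2 m[φ1→M] = [T, T]
r2 m[φ2→H] = [T, F]
r2 m[φ2→M] = [T, F]
r2 m[φ3→L] = [T, T]
r2 m[φ3→M] = [T, T]
r2 m[φ4→Q] = [T, T]
r2 m[φ4→B] = [T, T]
r2 m[φ5→M] = [T, T]
r2 m[φ5→P] = [T, T]
r2 m[φ6→J] = [T, T]
r2 m[φ6→Q] = [T, T]
r2 m[φ7→L] = [F, T]
r2 m[φ7→P] = [T, F]
r2 m[J→φ0] = [T, T]
r2 m[J→φ1] = [T, T]
r2 m[J→φ6] = [T, T]
r2 m[L→φ3] = [F, T]
r2 m[L→φ7] = [T, T]
r2 m[Q→φ0] = [T, T]
r2 m[Q→φ4] = [T, T]
r2 m[Q→φ6] = [T, T]
r2 m[H→φ2] = [T, T]
r2 m[M→φ1] = [T, F]
r2 m[M→φ2] = [T, T]
r2 m[M→φ3] = [T, F]
r2 m[M→φ5] = [T, F]
r2 m[P→φ5] = [T, F]
r2 m[P→φ7] = [T, T]
r2 m[B→φ4] = [T, T]
r3 m[φ0→J] = [T, T]
r3 m[φ0→Q] = [T, T]
r3 m[φ1→J] = [T, F]
r3 m[φ1→M] = [T, T]
r3 m[φ2→H] = [T, F]
r3 m[φ2→M] = [T, F]
r3 m[φ3→L] = [F, T]
r3 m[φ3→M] = [T, F]
r3 m[φ4→Q] = [T, T]
r3 m[φ4→B] = [T, T]
r3 m[φ5→M] = [T, T]
r3 m[φ5→P] = [T, T]
r3 m[φ6→J] = [T, T]
r3 m[φ6→Q] = [T, T]
r3 m[φ7→L] = [F, T]
r3 m[φ7→P] = [T, F]
r3 m[J→φ0] = [T, T]
r3 m[J→φ1] = [T, T]
r3 m[J→φ6] = [T, T]
r3 m[L→φ3] = [F, T]
r3 m[L→φ7] = [T, T]
r3 m[Q→φ0] = [T, T]
r3 m[Q→φ4] = [T, T]
r3 m[Q→φ6] = [T, T]
r3 m[H→φ2] = [T, T]
r3 m[M→φ1] = [T, F]
r3 m[M→φ2] = [T, T]
r3 m[M→φ3] = [T, F]
r3 m[M→φ5] = [T, F]
r3 m[P→φ5] = [T, F]
r3 m[P→φ7] = [T, T]
r3 m[B→φ4] = [T, T]
r4 m[φ0→J] = [T, T]
r4 m[φ0→Q] = [T, T]
r4 m[φ1→J] = [T, F]
r4 m[φ1→M] = [T, T]
r4 m[φ2→H] = [T, F]
r4 m[φ2→M] = [T, F]
r4 m[φ3→L] = [F, T]
r4 m[φ3→M] = [T, F]
r4 m[φ4→Q] = [T, T]
r4 m[φ4→B] = [T, T]
r4 m[φ5→M] = [T, T]
r4 m[φ5→P] = [T, T]
r4 m[φ6→J] = [T, T]
r4 m[φ6→Q] = [T, T]
r4 m[φ7→L] = [F, T]
r4 m[φ7→P] = [T, F]
r4 m[J→φ0] = [T, F]
r4 m[J→φ1] = [T, T]
r4 m[J→φ6] = [T, F]
r4 m[L→φ3] = [F, T]
r4 m[L→φ7] = [F, T]
r4 m[Q→φ0] = [T, T]
r4 m[Q→φ4] = [T, T]
r4 m[Q→φ6] = [T, T]
r4 m[H→φ2] = [T, T]
r4 m[M→φ1] = [T, F]
r4 m[M→φ2] = [T, F]
r4 m[M→φ3] = [T, F]
r4 m[M→φ5] = [T, F]
r4 m[P→φ5] = [T, F]
r4 m[P→φ7] = [T, T]
r4 m[B→φ4] = [T, T]
r5 m[φ0→J] = [T, T]
r5 m[φ0→Q] = [T, T]
r5 m[φ1→J] = [T, F]
r5 m[φ1→M] = [T, T]
r5 m[φ2→H] = [T, F]
r5 m[φ2→M] = [T, F]
r5 m[φ3→L] = [F, T]
r5 m[φ3→M] = [T, F]
r5 m[φ4→Q] = [T, T]
r5 m[φ4→B] = [T, T]
r5 m[φ5→M] = [T, T]
r5 m[φ5→P] = [T, T]
r5 m[φ6→J] = [T, T]
r5 m[φ6→Q] = [F, T]
r5 m[φ7→L] = [F, T]
r5 m[φ7→P] = [T, F]
r5 m[J→φ0] = [T, F]
r5 m[J→φ1] = [T, T]
r5 m[J→φ6] = [T, F]
r5 m[L→φ3] = [F, T]
r5 m[L→φ7] = [F, T]
r5 m[Q→φ0] = [T, T]
r5 m[Q→φ4] = [T, T]
r5 m[Q→φ6] = [T, T]
r5 m[H→φ2] = [T, T]
r5 m[M→φ1] = [T, F]
r5 m[M→φ2] = [T, F]
r5 m[M→φ3] = [T, F]
r5 m[M→φ5] = [T, F]
r5 m[P→φ5] = [T, F]
r5 m[P→φ7] = [T, T]
r5 m[B→φ4] = [T, T]
no fixed point within 5 rounds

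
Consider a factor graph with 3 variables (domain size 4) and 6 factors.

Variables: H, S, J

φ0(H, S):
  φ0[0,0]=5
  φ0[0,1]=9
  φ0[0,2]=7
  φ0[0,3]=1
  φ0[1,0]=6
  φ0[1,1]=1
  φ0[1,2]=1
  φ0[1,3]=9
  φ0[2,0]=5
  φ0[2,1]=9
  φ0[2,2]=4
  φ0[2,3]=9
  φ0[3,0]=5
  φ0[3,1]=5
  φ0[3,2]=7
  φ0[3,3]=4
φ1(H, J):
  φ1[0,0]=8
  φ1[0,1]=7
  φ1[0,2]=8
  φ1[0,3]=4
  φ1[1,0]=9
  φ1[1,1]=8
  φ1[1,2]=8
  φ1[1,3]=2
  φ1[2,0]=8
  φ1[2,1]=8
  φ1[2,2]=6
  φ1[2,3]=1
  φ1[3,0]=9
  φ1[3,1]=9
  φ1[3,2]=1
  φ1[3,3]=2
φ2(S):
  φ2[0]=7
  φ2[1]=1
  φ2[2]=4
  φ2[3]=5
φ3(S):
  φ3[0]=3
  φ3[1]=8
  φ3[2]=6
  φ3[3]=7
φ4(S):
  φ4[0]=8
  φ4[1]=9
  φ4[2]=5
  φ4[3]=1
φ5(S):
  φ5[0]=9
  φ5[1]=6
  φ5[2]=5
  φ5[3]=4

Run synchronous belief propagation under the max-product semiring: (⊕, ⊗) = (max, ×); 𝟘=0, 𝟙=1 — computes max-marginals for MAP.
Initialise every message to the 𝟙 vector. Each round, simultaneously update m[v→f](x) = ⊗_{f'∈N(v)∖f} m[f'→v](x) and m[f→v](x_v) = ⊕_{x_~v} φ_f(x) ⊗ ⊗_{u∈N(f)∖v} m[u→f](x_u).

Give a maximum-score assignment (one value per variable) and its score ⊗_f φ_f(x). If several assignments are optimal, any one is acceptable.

assignment: (H=1, S=0, J=0); score = 81648

init: all messages = 𝟙 over 4 values
r1 m[φ0→H] = [9, 9, 9, 7]
r1 m[φ0→S] = [6, 9, 7, 9]
r1 m[φ1→H] = [8, 9, 8, 9]
r1 m[φ1→J] = [9, 9, 8, 4]
r1 m[φ2→S] = [7, 1, 4, 5]
r1 m[φ3→S] = [3, 8, 6, 7]
r1 m[φ4→S] = [8, 9, 5, 1]
r1 m[φ5→S] = [9, 6, 5, 4]
r1 m[H→φ0] = [1, 1, 1, 1]
r1 m[H→φ1] = [1, 1, 1, 1]
r1 m[S→φ0] = [1, 1, 1, 1]
r1 m[S→φ2] = [1, 1, 1, 1]
r1 m[S→φ3] = [1, 1, 1, 1]
r1 m[S→φ4] = [1, 1, 1, 1]
r1 m[S→φ5] = [1, 1, 1, 1]
r1 m[J→φ1] = [1, 1, 1, 1]
r2 m[φ0→H] = [9, 9, 9, 7]
r2 m[φ0→S] = [6, 9, 7, 9]
r2 m[φ1→H] = [8, 9, 8, 9]
r2 m[φ1→J] = [9, 9, 8, 4]
r2 m[φ2→S] = [7, 1, 4, 5]
r2 m[φ3→S] = [3, 8, 6, 7]
r2 m[φ4→S] = [8, 9, 5, 1]
r2 m[φ5→S] = [9, 6, 5, 4]
r2 m[H→φ0] = [8, 9, 8, 9]
r2 m[H→φ1] = [9, 9, 9, 7]
r2 m[S→φ0] = [1512, 432, 600, 140]
r2 m[S→φ2] = [1296, 3888, 1050, 252]
r2 m[S→φ3] = [3024, 486, 700, 180]
r2 m[S→φ4] = [1134, 432, 840, 1260]
r2 m[S→φ5] = [1008, 648, 840, 315]
r2 m[J→φ1] = [1, 1, 1, 1]
r3 m[φ0→H] = [7560, 9072, 7560, 7560]
r3 m[φ0→S] = [54, 72, 63, 81]
r3 m[φ1→H] = [8, 9, 8, 9]
r3 m[φ1→J] = [81, 72, 72, 36]
r3 m[φ2→S] = [7, 1, 4, 5]
r3 m[φ3→S] = [3, 8, 6, 7]
r3 m[φ4→S] = [8, 9, 5, 1]
r3 m[φ5→S] = [9, 6, 5, 4]
r3 m[H→φ0] = [8, 9, 8, 9]
r3 m[H→φ1] = [9, 9, 9, 7]
r3 m[S→φ0] = [1512, 432, 600, 140]
r3 m[S→φ2] = [1296, 3888, 1050, 252]
r3 m[S→φ3] = [3024, 486, 700, 180]
r3 m[S→φ4] = [1134, 432, 840, 1260]
r3 m[S→φ5] = [1008, 648, 840, 315]
r3 m[J→φ1] = [1, 1, 1, 1]
r4 m[φ0→H] = [7560, 9072, 7560, 7560]
r4 m[φ0→S] = [54, 72, 63, 81]
r4 m[φ1→H] = [8, 9, 8, 9]
r4 m[φ1→J] = [81, 72, 72, 36]
r4 m[φ2→S] = [7, 1, 4, 5]
r4 m[φ3→S] = [3, 8, 6, 7]
r4 m[φ4→S] = [8, 9, 5, 1]
r4 m[φ5→S] = [9, 6, 5, 4]
r4 m[H→φ0] = [8, 9, 8, 9]
r4 m[H→φ1] = [7560, 9072, 7560, 7560]
r4 m[S→φ0] = [1512, 432, 600, 140]
r4 m[S→φ2] = [11664, 31104, 9450, 2268]
r4 m[S→φ3] = [27216, 3888, 6300, 1620]
r4 m[S→φ4] = [10206, 3456, 7560, 11340]
r4 m[S→φ5] = [9072, 5184, 7560, 2835]
r4 m[J→φ1] = [1, 1, 1, 1]
r5 m[φ0→H] = [7560, 9072, 7560, 7560]
r5 m[φ0→S] = [54, 72, 63, 81]
r5 m[φ1→H] = [8, 9, 8, 9]
r5 m[φ1→J] = [81648, 72576, 72576, 30240]
r5 m[φ2→S] = [7, 1, 4, 5]
r5 m[φ3→S] = [3, 8, 6, 7]
r5 m[φ4→S] = [8, 9, 5, 1]
r5 m[φ5→S] = [9, 6, 5, 4]
r5 m[H→φ0] = [8, 9, 8, 9]
r5 m[H→φ1] = [7560, 9072, 7560, 7560]
r5 m[S→φ0] = [1512, 432, 600, 140]
r5 m[S→φ2] = [11664, 31104, 9450, 2268]
r5 m[S→φ3] = [27216, 3888, 6300, 1620]
r5 m[S→φ4] = [10206, 3456, 7560, 11340]
r5 m[S→φ5] = [9072, 5184, 7560, 2835]
r5 m[J→φ1] = [1, 1, 1, 1]
r6 m[φ0→H] = [7560, 9072, 7560, 7560]
r6 m[φ0→S] = [54, 72, 63, 81]
r6 m[φ1→H] = [8, 9, 8, 9]
r6 m[φ1→J] = [81648, 72576, 72576, 30240]
r6 m[φ2→S] = [7, 1, 4, 5]
r6 m[φ3→S] = [3, 8, 6, 7]
r6 m[φ4→S] = [8, 9, 5, 1]
r6 m[φ5→S] = [9, 6, 5, 4]
r6 m[H→φ0] = [8, 9, 8, 9]
r6 m[H→φ1] = [7560, 9072, 7560, 7560]
r6 m[S→φ0] = [1512, 432, 600, 140]
r6 m[S→φ2] = [11664, 31104, 9450, 2268]
r6 m[S→φ3] = [27216, 3888, 6300, 1620]
r6 m[S→φ4] = [10206, 3456, 7560, 11340]
r6 m[S→φ5] = [9072, 5184, 7560, 2835]
r6 m[J→φ1] = [1, 1, 1, 1]
fixed point reached at round 6
traceback from H: (H=1, S=0, J=0), score=81648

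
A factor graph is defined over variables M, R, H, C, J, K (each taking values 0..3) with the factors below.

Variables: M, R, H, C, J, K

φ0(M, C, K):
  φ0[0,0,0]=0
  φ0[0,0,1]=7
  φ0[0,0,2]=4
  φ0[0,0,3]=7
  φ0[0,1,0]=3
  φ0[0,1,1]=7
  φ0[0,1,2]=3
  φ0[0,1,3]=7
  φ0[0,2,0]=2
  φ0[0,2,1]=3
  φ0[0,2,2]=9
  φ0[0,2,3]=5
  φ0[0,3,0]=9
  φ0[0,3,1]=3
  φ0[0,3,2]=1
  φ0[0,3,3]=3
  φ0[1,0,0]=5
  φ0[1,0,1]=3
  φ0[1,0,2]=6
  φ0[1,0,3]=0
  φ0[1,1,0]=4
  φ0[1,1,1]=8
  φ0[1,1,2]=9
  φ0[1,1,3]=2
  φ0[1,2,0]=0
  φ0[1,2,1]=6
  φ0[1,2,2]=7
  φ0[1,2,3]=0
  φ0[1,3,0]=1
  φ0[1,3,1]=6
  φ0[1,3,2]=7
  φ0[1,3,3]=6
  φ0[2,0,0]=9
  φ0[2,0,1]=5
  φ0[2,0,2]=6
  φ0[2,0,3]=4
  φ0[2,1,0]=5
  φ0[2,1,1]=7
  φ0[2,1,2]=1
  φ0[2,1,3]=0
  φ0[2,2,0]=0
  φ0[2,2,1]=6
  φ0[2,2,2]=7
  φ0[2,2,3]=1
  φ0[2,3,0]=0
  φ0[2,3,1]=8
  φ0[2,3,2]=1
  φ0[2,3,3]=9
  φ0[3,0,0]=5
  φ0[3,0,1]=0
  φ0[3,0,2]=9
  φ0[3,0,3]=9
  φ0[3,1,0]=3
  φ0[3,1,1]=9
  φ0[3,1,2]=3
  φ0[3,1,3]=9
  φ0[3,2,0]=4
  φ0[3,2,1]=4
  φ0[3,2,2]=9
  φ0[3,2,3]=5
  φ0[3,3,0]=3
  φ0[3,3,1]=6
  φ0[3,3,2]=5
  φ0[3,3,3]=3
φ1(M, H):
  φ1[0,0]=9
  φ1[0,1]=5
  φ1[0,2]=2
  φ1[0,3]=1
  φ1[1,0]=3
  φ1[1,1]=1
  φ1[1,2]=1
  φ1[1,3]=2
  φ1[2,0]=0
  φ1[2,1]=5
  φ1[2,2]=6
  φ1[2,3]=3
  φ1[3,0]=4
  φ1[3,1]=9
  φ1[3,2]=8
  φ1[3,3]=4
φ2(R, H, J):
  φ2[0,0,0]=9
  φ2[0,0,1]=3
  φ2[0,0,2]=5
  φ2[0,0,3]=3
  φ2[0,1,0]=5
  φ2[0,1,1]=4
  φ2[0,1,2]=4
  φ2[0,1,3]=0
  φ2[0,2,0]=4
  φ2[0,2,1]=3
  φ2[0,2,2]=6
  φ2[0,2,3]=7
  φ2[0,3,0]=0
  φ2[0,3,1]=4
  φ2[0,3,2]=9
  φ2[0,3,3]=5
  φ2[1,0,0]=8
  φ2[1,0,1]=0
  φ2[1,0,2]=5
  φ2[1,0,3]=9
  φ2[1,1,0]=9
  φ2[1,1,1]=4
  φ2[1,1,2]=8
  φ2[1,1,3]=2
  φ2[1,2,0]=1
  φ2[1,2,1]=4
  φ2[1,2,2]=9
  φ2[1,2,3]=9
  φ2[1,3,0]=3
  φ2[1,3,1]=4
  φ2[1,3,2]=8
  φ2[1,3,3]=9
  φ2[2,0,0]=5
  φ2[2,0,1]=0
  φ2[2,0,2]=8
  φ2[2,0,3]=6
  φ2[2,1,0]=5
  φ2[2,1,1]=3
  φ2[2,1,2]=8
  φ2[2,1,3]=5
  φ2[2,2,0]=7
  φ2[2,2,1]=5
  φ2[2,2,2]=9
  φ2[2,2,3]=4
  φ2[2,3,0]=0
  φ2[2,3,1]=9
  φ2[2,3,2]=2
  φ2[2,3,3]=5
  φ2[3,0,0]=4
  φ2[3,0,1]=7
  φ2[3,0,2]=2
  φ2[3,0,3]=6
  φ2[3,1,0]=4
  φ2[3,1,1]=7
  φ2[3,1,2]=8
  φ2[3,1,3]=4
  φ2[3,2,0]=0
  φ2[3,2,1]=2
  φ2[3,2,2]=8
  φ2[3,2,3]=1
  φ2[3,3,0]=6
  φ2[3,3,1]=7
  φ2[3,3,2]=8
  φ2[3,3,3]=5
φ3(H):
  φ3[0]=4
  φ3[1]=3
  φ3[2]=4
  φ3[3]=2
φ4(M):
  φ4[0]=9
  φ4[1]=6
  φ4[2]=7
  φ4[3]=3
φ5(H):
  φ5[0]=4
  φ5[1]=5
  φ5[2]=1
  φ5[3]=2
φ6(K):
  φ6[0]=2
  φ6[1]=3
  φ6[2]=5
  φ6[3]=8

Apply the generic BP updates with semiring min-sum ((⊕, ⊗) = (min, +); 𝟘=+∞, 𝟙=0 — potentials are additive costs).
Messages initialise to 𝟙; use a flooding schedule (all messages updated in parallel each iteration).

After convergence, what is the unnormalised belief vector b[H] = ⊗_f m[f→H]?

init: all messages = 𝟙 over 4 values
r1 m[φ0→M] = [0, 0, 0, 0]
r1 m[φ0→C] = [0, 0, 0, 0]
r1 m[φ0→K] = [0, 0, 1, 0]
r1 m[φ1→M] = [1, 1, 0, 4]
r1 m[φ1→H] = [0, 1, 1, 1]
r1 m[φ2→R] = [0, 0, 0, 0]
r1 m[φ2→H] = [0, 0, 0, 0]
r1 m[φ2→J] = [0, 0, 2, 0]
r1 m[φ3→H] = [4, 3, 4, 2]
r1 m[φ4→M] = [9, 6, 7, 3]
r1 m[φ5→H] = [4, 5, 1, 2]
r1 m[φ6→K] = [2, 3, 5, 8]
r1 m[M→φ0] = [0, 0, 0, 0]
r1 m[M→φ1] = [0, 0, 0, 0]
r1 m[M→φ4] = [0, 0, 0, 0]
r1 m[R→φ2] = [0, 0, 0, 0]
r1 m[H→φ1] = [0, 0, 0, 0]
r1 m[H→φ2] = [0, 0, 0, 0]
r1 m[H→φ3] = [0, 0, 0, 0]
r1 m[H→φ5] = [0, 0, 0, 0]
r1 m[C→φ0] = [0, 0, 0, 0]
r1 m[J→φ2] = [0, 0, 0, 0]
r1 m[K→φ0] = [0, 0, 0, 0]
r1 m[K→φ6] = [0, 0, 0, 0]
r2 m[φ0→M] = [0, 0, 0, 0]
r2 m[φ0→C] = [0, 0, 0, 0]
r2 m[φ0→K] = [0, 0, 1, 0]
r2 m[φ1→M] = [1, 1, 0, 4]
r2 m[φ1→H] = [0, 1, 1, 1]
r2 m[φ2→R] = [0, 0, 0, 0]
r2 m[φ2→H] = [0, 0, 0, 0]
r2 m[φ2→J] = [0, 0, 2, 0]
r2 m[φ3→H] = [4, 3, 4, 2]
r2 m[φ4→M] = [9, 6, 7, 3]
r2 m[φ5→H] = [4, 5, 1, 2]
r2 m[φ6→K] = [2, 3, 5, 8]
r2 m[M→φ0] = [10, 7, 7, 7]
r2 m[M→φ1] = [9, 6, 7, 3]
r2 m[M→φ4] = [1, 1, 0, 4]
r2 m[R→φ2] = [0, 0, 0, 0]
r2 m[H→φ1] = [8, 8, 5, 4]
r2 m[H→φ2] = [8, 9, 6, 5]
r2 m[H→φ3] = [4, 6, 2, 3]
r2 m[H→φ5] = [4, 4, 5, 3]
r2 m[C→φ0] = [0, 0, 0, 0]
r2 m[J→φ2] = [0, 0, 0, 0]
r2 m[K→φ0] = [2, 3, 5, 8]
r2 m[K→φ6] = [0, 0, 1, 0]
r3 m[φ0→M] = [2, 2, 2, 3]
r3 m[φ0→C] = [10, 12, 9, 9]
r3 m[φ0→K] = [7, 7, 8, 7]
r3 m[φ1→M] = [5, 6, 7, 8]
r3 m[φ1→H] = [7, 7, 7, 7]
r3 m[φ2→R] = [5, 7, 5, 6]
r3 m[φ2→H] = [0, 0, 0, 0]
r3 m[φ2→J] = [5, 8, 7, 7]
r3 m[φ3→H] = [4, 3, 4, 2]
r3 m[φ4→M] = [9, 6, 7, 3]
r3 m[φ5→H] = [4, 5, 1, 2]
r3 m[φ6→K] = [2, 3, 5, 8]
r3 m[M→φ0] = [10, 7, 7, 7]
r3 m[M→φ1] = [9, 6, 7, 3]
r3 m[M→φ4] = [1, 1, 0, 4]
r3 m[R→φ2] = [0, 0, 0, 0]
r3 m[H→φ1] = [8, 8, 5, 4]
r3 m[H→φ2] = [8, 9, 6, 5]
r3 m[H→φ3] = [4, 6, 2, 3]
r3 m[H→φ5] = [4, 4, 5, 3]
r3 m[C→φ0] = [0, 0, 0, 0]
r3 m[J→φ2] = [0, 0, 0, 0]
r3 m[K→φ0] = [2, 3, 5, 8]
r3 m[K→φ6] = [0, 0, 1, 0]
r4 m[φ0→M] = [2, 2, 2, 3]
r4 m[φ0→C] = [10, 12, 9, 9]
r4 m[φ0→K] = [7, 7, 8, 7]
r4 m[φ1→M] = [5, 6, 7, 8]
r4 m[φ1→H] = [7, 7, 7, 7]
r4 m[φ2→R] = [5, 7, 5, 6]
r4 m[φ2→H] = [0, 0, 0, 0]
r4 m[φ2→J] = [5, 8, 7, 7]
r4 m[φ3→H] = [4, 3, 4, 2]
r4 m[φ4→M] = [9, 6, 7, 3]
r4 m[φ5→H] = [4, 5, 1, 2]
r4 m[φ6→K] = [2, 3, 5, 8]
r4 m[M→φ0] = [14, 12, 14, 11]
r4 m[M→φ1] = [11, 8, 9, 6]
r4 m[M→φ4] = [7, 8, 9, 11]
r4 m[R→φ2] = [0, 0, 0, 0]
r4 m[H→φ1] = [8, 8, 5, 4]
r4 m[H→φ2] = [15, 15, 12, 11]
r4 m[H→φ3] = [11, 12, 8, 9]
r4 m[H→φ5] = [11, 10, 11, 9]
r4 m[C→φ0] = [0, 0, 0, 0]
r4 m[J→φ2] = [0, 0, 0, 0]
r4 m[K→φ0] = [2, 3, 5, 8]
r4 m[K→φ6] = [7, 7, 8, 7]
r5 m[φ0→M] = [2, 2, 2, 3]
r5 m[φ0→C] = [14, 16, 14, 15]
r5 m[φ0→K] = [12, 11, 14, 12]
r5 m[φ1→M] = [5, 6, 7, 8]
r5 m[φ1→H] = [9, 9, 9, 10]
r5 m[φ2→R] = [11, 13, 11, 12]
r5 m[φ2→H] = [0, 0, 0, 0]
r5 m[φ2→J] = [11, 14, 13, 13]
r5 m[φ3→H] = [4, 3, 4, 2]
r5 m[φ4→M] = [9, 6, 7, 3]
r5 m[φ5→H] = [4, 5, 1, 2]
r5 m[φ6→K] = [2, 3, 5, 8]
r5 m[M→φ0] = [14, 12, 14, 11]
r5 m[M→φ1] = [11, 8, 9, 6]
r5 m[M→φ4] = [7, 8, 9, 11]
r5 m[R→φ2] = [0, 0, 0, 0]
r5 m[H→φ1] = [8, 8, 5, 4]
r5 m[H→φ2] = [15, 15, 12, 11]
r5 m[H→φ3] = [11, 12, 8, 9]
r5 m[H→φ5] = [11, 10, 11, 9]
r5 m[C→φ0] = [0, 0, 0, 0]
r5 m[J→φ2] = [0, 0, 0, 0]
r5 m[K→φ0] = [2, 3, 5, 8]
r5 m[K→φ6] = [7, 7, 8, 7]
r6 m[φ0→M] = [2, 2, 2, 3]
r6 m[φ0→C] = [14, 16, 14, 15]
r6 m[φ0→K] = [12, 11, 14, 12]
r6 m[φ1→M] = [5, 6, 7, 8]
r6 m[φ1→H] = [9, 9, 9, 10]
r6 m[φ2→R] = [11, 13, 11, 12]
r6 m[φ2→H] = [0, 0, 0, 0]
r6 m[φ2→J] = [11, 14, 13, 13]
r6 m[φ3→H] = [4, 3, 4, 2]
r6 m[φ4→M] = [9, 6, 7, 3]
r6 m[φ5→H] = [4, 5, 1, 2]
r6 m[φ6→K] = [2, 3, 5, 8]
r6 m[M→φ0] = [14, 12, 14, 11]
r6 m[M→φ1] = [11, 8, 9, 6]
r6 m[M→φ4] = [7, 8, 9, 11]
r6 m[R→φ2] = [0, 0, 0, 0]
r6 m[H→φ1] = [8, 8, 5, 4]
r6 m[H→φ2] = [17, 17, 14, 14]
r6 m[H→φ3] = [13, 14, 10, 12]
r6 m[H→φ5] = [13, 12, 13, 12]
r6 m[C→φ0] = [0, 0, 0, 0]
r6 m[J→φ2] = [0, 0, 0, 0]
r6 m[K→φ0] = [2, 3, 5, 8]
r6 m[K→φ6] = [12, 11, 14, 12]
r7 m[φ0→M] = [2, 2, 2, 3]
r7 m[φ0→C] = [14, 16, 14, 15]
r7 m[φ0→K] = [12, 11, 14, 12]
r7 m[φ1→M] = [5, 6, 7, 8]
r7 m[φ1→H] = [9, 9, 9, 10]
r7 m[φ2→R] = [14, 15, 14, 14]
r7 m[φ2→H] = [0, 0, 0, 0]
r7 m[φ2→J] = [14, 16, 16, 15]
r7 m[φ3→H] = [4, 3, 4, 2]
r7 m[φ4→M] = [9, 6, 7, 3]
r7 m[φ5→H] = [4, 5, 1, 2]
r7 m[φ6→K] = [2, 3, 5, 8]
r7 m[M→φ0] = [14, 12, 14, 11]
r7 m[M→φ1] = [11, 8, 9, 6]
r7 m[M→φ4] = [7, 8, 9, 11]
r7 m[R→φ2] = [0, 0, 0, 0]
r7 m[H→φ1] = [8, 8, 5, 4]
r7 m[H→φ2] = [17, 17, 14, 14]
r7 m[H→φ3] = [13, 14, 10, 12]
r7 m[H→φ5] = [13, 12, 13, 12]
r7 m[C→φ0] = [0, 0, 0, 0]
r7 m[J→φ2] = [0, 0, 0, 0]
r7 m[K→φ0] = [2, 3, 5, 8]
r7 m[K→φ6] = [12, 11, 14, 12]
r8 m[φ0→M] = [2, 2, 2, 3]
r8 m[φ0→C] = [14, 16, 14, 15]
r8 m[φ0→K] = [12, 11, 14, 12]
r8 m[φ1→M] = [5, 6, 7, 8]
r8 m[φ1→H] = [9, 9, 9, 10]
r8 m[φ2→R] = [14, 15, 14, 14]
r8 m[φ2→H] = [0, 0, 0, 0]
r8 m[φ2→J] = [14, 16, 16, 15]
r8 m[φ3→H] = [4, 3, 4, 2]
r8 m[φ4→M] = [9, 6, 7, 3]
r8 m[φ5→H] = [4, 5, 1, 2]
r8 m[φ6→K] = [2, 3, 5, 8]
r8 m[M→φ0] = [14, 12, 14, 11]
r8 m[M→φ1] = [11, 8, 9, 6]
r8 m[M→φ4] = [7, 8, 9, 11]
r8 m[R→φ2] = [0, 0, 0, 0]
r8 m[H→φ1] = [8, 8, 5, 4]
r8 m[H→φ2] = [17, 17, 14, 14]
r8 m[H→φ3] = [13, 14, 10, 12]
r8 m[H→φ5] = [13, 12, 13, 12]
r8 m[C→φ0] = [0, 0, 0, 0]
r8 m[J→φ2] = [0, 0, 0, 0]
r8 m[K→φ0] = [2, 3, 5, 8]
r8 m[K→φ6] = [12, 11, 14, 12]
fixed point reached at round 8
b[H] = ⊗ incoming = [17, 17, 14, 14]

b[H] = [17, 17, 14, 14]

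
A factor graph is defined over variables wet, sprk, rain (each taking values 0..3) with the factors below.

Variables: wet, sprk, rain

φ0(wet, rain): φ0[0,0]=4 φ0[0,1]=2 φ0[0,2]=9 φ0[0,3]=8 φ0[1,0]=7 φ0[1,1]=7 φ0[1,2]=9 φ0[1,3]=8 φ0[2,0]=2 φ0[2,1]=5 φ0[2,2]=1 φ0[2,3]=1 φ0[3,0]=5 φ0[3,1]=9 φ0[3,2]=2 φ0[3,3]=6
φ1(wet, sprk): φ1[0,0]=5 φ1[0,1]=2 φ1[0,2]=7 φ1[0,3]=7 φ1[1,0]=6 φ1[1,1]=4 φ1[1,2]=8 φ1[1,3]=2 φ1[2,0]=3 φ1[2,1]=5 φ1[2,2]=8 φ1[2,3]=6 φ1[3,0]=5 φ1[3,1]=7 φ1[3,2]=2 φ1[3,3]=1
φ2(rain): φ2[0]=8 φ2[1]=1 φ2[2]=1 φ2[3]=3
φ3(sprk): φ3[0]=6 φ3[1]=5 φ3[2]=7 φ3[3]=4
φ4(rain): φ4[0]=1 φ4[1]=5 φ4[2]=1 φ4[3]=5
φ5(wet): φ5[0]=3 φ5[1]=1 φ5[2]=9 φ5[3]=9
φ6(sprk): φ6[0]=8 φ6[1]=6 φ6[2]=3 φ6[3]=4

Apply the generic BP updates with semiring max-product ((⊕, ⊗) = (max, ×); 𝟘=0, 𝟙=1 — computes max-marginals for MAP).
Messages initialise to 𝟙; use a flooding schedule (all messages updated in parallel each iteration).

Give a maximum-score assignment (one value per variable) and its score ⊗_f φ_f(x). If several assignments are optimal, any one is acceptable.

assignment: (wet=3, sprk=0, rain=3); score = 194400

init: all messages = 𝟙 over 4 values
r1 m[φ0→wet] = [9, 9, 5, 9]
r1 m[φ0→rain] = [7, 9, 9, 8]
r1 m[φ1→wet] = [7, 8, 8, 7]
r1 m[φ1→sprk] = [6, 7, 8, 7]
r1 m[φ2→rain] = [8, 1, 1, 3]
r1 m[φ3→sprk] = [6, 5, 7, 4]
r1 m[φ4→rain] = [1, 5, 1, 5]
r1 m[φ5→wet] = [3, 1, 9, 9]
r1 m[φ6→sprk] = [8, 6, 3, 4]
r1 m[wet→φ0] = [1, 1, 1, 1]
r1 m[wet→φ1] = [1, 1, 1, 1]
r1 m[wet→φ5] = [1, 1, 1, 1]
r1 m[sprk→φ1] = [1, 1, 1, 1]
r1 m[sprk→φ3] = [1, 1, 1, 1]
r1 m[sprk→φ6] = [1, 1, 1, 1]
r1 m[rain→φ0] = [1, 1, 1, 1]
r1 m[rain→φ2] = [1, 1, 1, 1]
r1 m[rain→φ4] = [1, 1, 1, 1]
r2 m[φ0→wet] = [9, 9, 5, 9]
r2 m[φ0→rain] = [7, 9, 9, 8]
r2 m[φ1→wet] = [7, 8, 8, 7]
r2 m[φ1→sprk] = [6, 7, 8, 7]
r2 m[φ2→rain] = [8, 1, 1, 3]
r2 m[φ3→sprk] = [6, 5, 7, 4]
r2 m[φ4→rain] = [1, 5, 1, 5]
r2 m[φ5→wet] = [3, 1, 9, 9]
r2 m[φ6→sprk] = [8, 6, 3, 4]
r2 m[wet→φ0] = [21, 8, 72, 63]
r2 m[wet→φ1] = [27, 9, 45, 81]
r2 m[wet→φ5] = [63, 72, 40, 63]
r2 m[sprk→φ1] = [48, 30, 21, 16]
r2 m[sprk→φ3] = [48, 42, 24, 28]
r2 m[sprk→φ6] = [36, 35, 56, 28]
r2 m[rain→φ0] = [8, 5, 1, 15]
r2 m[rain→φ2] = [7, 45, 9, 40]
r2 m[rain→φ4] = [56, 9, 9, 24]
r3 m[φ0→wet] = [120, 120, 25, 90]
r3 m[φ0→rain] = [315, 567, 189, 378]
r3 m[φ1→wet] = [240, 288, 168, 240]
r3 m[φ1→sprk] = [405, 567, 360, 270]
r3 m[φ2→rain] = [8, 1, 1, 3]
r3 m[φ3→sprk] = [6, 5, 7, 4]
r3 m[φ4→rain] = [1, 5, 1, 5]
r3 m[φ5→wet] = [3, 1, 9, 9]
r3 m[φ6→sprk] = [8, 6, 3, 4]
r3 m[wet→φ0] = [21, 8, 72, 63]
r3 m[wet→φ1] = [27, 9, 45, 81]
r3 m[wet→φ5] = [63, 72, 40, 63]
r3 m[sprk→φ1] = [48, 30, 21, 16]
r3 m[sprk→φ3] = [48, 42, 24, 28]
r3 m[sprk→φ6] = [36, 35, 56, 28]
r3 m[rain→φ0] = [8, 5, 1, 15]
r3 m[rain→φ2] = [7, 45, 9, 40]
r3 m[rain→φ4] = [56, 9, 9, 24]
r4 m[φ0→wet] = [120, 120, 25, 90]
r4 m[φ0→rain] = [315, 567, 189, 378]
r4 m[φ1→wet] = [240, 288, 168, 240]
r4 m[φ1→sprk] = [405, 567, 360, 270]
r4 m[φ2→rain] = [8, 1, 1, 3]
r4 m[φ3→sprk] = [6, 5, 7, 4]
r4 m[φ4→rain] = [1, 5, 1, 5]
r4 m[φ5→wet] = [3, 1, 9, 9]
r4 m[φ6→sprk] = [8, 6, 3, 4]
r4 m[wet→φ0] = [720, 288, 1512, 2160]
r4 m[wet→φ1] = [360, 120, 225, 810]
r4 m[wet→φ5] = [28800, 34560, 4200, 21600]
r4 m[sprk→φ1] = [48, 30, 21, 16]
r4 m[sprk→φ3] = [3240, 3402, 1080, 1080]
r4 m[sprk→φ6] = [2430, 2835, 2520, 1080]
r4 m[rain→φ0] = [8, 5, 1, 15]
r4 m[rain→φ2] = [315, 2835, 189, 1890]
r4 m[rain→φ4] = [2520, 567, 189, 1134]
r5 m[φ0→wet] = [120, 120, 25, 90]
r5 m[φ0→rain] = [10800, 19440, 6480, 12960]
r5 m[φ1→wet] = [240, 288, 168, 240]
r5 m[φ1→sprk] = [4050, 5670, 2520, 2520]
r5 m[φ2→rain] = [8, 1, 1, 3]
r5 m[φ3→sprk] = [6, 5, 7, 4]
r5 m[φ4→rain] = [1, 5, 1, 5]
r5 m[φ5→wet] = [3, 1, 9, 9]
r5 m[φ6→sprk] = [8, 6, 3, 4]
r5 m[wet→φ0] = [720, 288, 1512, 2160]
r5 m[wet→φ1] = [360, 120, 225, 810]
r5 m[wet→φ5] = [28800, 34560, 4200, 21600]
r5 m[sprk→φ1] = [48, 30, 21, 16]
r5 m[sprk→φ3] = [3240, 3402, 1080, 1080]
r5 m[sprk→φ6] = [2430, 2835, 2520, 1080]
r5 m[rain→φ0] = [8, 5, 1, 15]
r5 m[rain→φ2] = [315, 2835, 189, 1890]
r5 m[rain→φ4] = [2520, 567, 189, 1134]
r6 m[φ0→wet] = [120, 120, 25, 90]
r6 m[φ0→rain] = [10800, 19440, 6480, 12960]
r6 m[φ1→wet] = [240, 288, 168, 240]
r6 m[φ1→sprk] = [4050, 5670, 2520, 2520]
r6 m[φ2→rain] = [8, 1, 1, 3]
r6 m[φ3→sprk] = [6, 5, 7, 4]
r6 m[φ4→rain] = [1, 5, 1, 5]
r6 m[φ5→wet] = [3, 1, 9, 9]
r6 m[φ6→sprk] = [8, 6, 3, 4]
r6 m[wet→φ0] = [720, 288, 1512, 2160]
r6 m[wet→φ1] = [360, 120, 225, 810]
r6 m[wet→φ5] = [28800, 34560, 4200, 21600]
r6 m[sprk→φ1] = [48, 30, 21, 16]
r6 m[sprk→φ3] = [32400, 34020, 7560, 10080]
r6 m[sprk→φ6] = [24300, 28350, 17640, 10080]
r6 m[rain→φ0] = [8, 5, 1, 15]
r6 m[rain→φ2] = [10800, 97200, 6480, 64800]
r6 m[rain→φ4] = [86400, 19440, 6480, 38880]
r7 m[φ0→wet] = [120, 120, 25, 90]
r7 m[φ0→rain] = [10800, 19440, 6480, 12960]
r7 m[φ1→wet] = [240, 288, 168, 240]
r7 m[φ1→sprk] = [4050, 5670, 2520, 2520]
r7 m[φ2→rain] = [8, 1, 1, 3]
r7 m[φ3→sprk] = [6, 5, 7, 4]
r7 m[φ4→rain] = [1, 5, 1, 5]
r7 m[φ5→wet] = [3, 1, 9, 9]
r7 m[φ6→sprk] = [8, 6, 3, 4]
r7 m[wet→φ0] = [720, 288, 1512, 2160]
r7 m[wet→φ1] = [360, 120, 225, 810]
r7 m[wet→φ5] = [28800, 34560, 4200, 21600]
r7 m[sprk→φ1] = [48, 30, 21, 16]
r7 m[sprk→φ3] = [32400, 34020, 7560, 10080]
r7 m[sprk→φ6] = [24300, 28350, 17640, 10080]
r7 m[rain→φ0] = [8, 5, 1, 15]
r7 m[rain→φ2] = [10800, 97200, 6480, 64800]
r7 m[rain→φ4] = [86400, 19440, 6480, 38880]
fixed point reached at round 7
traceback from wet: (wet=3, sprk=0, rain=3), score=194400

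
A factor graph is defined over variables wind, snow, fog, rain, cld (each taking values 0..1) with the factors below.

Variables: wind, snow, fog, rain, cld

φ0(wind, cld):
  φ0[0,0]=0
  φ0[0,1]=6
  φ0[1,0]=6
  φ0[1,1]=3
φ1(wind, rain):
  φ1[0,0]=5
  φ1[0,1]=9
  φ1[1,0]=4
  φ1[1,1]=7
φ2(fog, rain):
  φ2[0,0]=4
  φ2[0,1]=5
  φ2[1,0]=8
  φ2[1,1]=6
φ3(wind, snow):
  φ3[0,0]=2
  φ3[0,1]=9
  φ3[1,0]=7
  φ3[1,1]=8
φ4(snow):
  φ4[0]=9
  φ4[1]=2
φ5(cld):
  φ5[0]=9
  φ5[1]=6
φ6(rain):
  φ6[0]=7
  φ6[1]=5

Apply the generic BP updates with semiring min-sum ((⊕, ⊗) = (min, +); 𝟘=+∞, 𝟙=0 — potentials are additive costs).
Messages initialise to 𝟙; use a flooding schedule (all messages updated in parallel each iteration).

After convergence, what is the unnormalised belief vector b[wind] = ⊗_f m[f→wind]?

init: all messages = 𝟙 over 2 values
r1 m[φ0→wind] = [0, 3]
r1 m[φ0→cld] = [0, 3]
r1 m[φ1→wind] = [5, 4]
r1 m[φ1→rain] = [4, 7]
r1 m[φ2→fog] = [4, 6]
r1 m[φ2→rain] = [4, 5]
r1 m[φ3→wind] = [2, 7]
r1 m[φ3→snow] = [2, 8]
r1 m[φ4→snow] = [9, 2]
r1 m[φ5→cld] = [9, 6]
r1 m[φ6→rain] = [7, 5]
r1 m[wind→φ0] = [0, 0]
r1 m[wind→φ1] = [0, 0]
r1 m[wind→φ3] = [0, 0]
r1 m[snow→φ3] = [0, 0]
r1 m[snow→φ4] = [0, 0]
r1 m[fog→φ2] = [0, 0]
r1 m[rain→φ1] = [0, 0]
r1 m[rain→φ2] = [0, 0]
r1 m[rain→φ6] = [0, 0]
r1 m[cld→φ0] = [0, 0]
r1 m[cld→φ5] = [0, 0]
r2 m[φ0→wind] = [0, 3]
r2 m[φ0→cld] = [0, 3]
r2 m[φ1→wind] = [5, 4]
r2 m[φ1→rain] = [4, 7]
r2 m[φ2→fog] = [4, 6]
r2 m[φ2→rain] = [4, 5]
r2 m[φ3→wind] = [2, 7]
r2 m[φ3→snow] = [2, 8]
r2 m[φ4→snow] = [9, 2]
r2 m[φ5→cld] = [9, 6]
r2 m[φ6→rain] = [7, 5]
r2 m[wind→φ0] = [7, 11]
r2 m[wind→φ1] = [2, 10]
r2 m[wind→φ3] = [5, 7]
r2 m[snow→φ3] = [9, 2]
r2 m[snow→φ4] = [2, 8]
r2 m[fog→φ2] = [0, 0]
r2 m[rain→φ1] = [11, 10]
r2 m[rain→φ2] = [11, 12]
r2 m[rain→φ6] = [8, 12]
r2 m[cld→φ0] = [9, 6]
r2 m[cld→φ5] = [0, 3]
r3 m[φ0→wind] = [9, 9]
r3 m[φ0→cld] = [7, 13]
r3 m[φ1→wind] = [16, 15]
r3 m[φ1→rain] = [7, 11]
r3 m[φ2→fog] = [15, 18]
r3 m[φ2→rain] = [4, 5]
r3 m[φ3→wind] = [11, 10]
r3 m[φ3→snow] = [7, 14]
r3 m[φ4→snow] = [9, 2]
r3 m[φ5→cld] = [9, 6]
r3 m[φ6→rain] = [7, 5]
r3 m[wind→φ0] = [7, 11]
r3 m[wind→φ1] = [2, 10]
r3 m[wind→φ3] = [5, 7]
r3 m[snow→φ3] = [9, 2]
r3 m[snow→φ4] = [2, 8]
r3 m[fog→φ2] = [0, 0]
r3 m[rain→φ1] = [11, 10]
r3 m[rain→φ2] = [11, 12]
r3 m[rain→φ6] = [8, 12]
r3 m[cld→φ0] = [9, 6]
r3 m[cld→φ5] = [0, 3]
r4 m[φ0→wind] = [9, 9]
r4 m[φ0→cld] = [7, 13]
r4 m[φ1→wind] = [16, 15]
r4 m[φ1→rain] = [7, 11]
r4 m[φ2→fog] = [15, 18]
r4 m[φ2→rain] = [4, 5]
r4 m[φ3→wind] = [11, 10]
r4 m[φ3→snow] = [7, 14]
r4 m[φ4→snow] = [9, 2]
r4 m[φ5→cld] = [9, 6]
r4 m[φ6→rain] = [7, 5]
r4 m[wind→φ0] = [27, 25]
r4 m[wind→φ1] = [20, 19]
r4 m[wind→φ3] = [25, 24]
r4 m[snow→φ3] = [9, 2]
r4 m[snow→φ4] = [7, 14]
r4 m[fog→φ2] = [0, 0]
r4 m[rain→φ1] = [11, 10]
r4 m[rain→φ2] = [14, 16]
r4 m[rain→φ6] = [11, 16]
r4 m[cld→φ0] = [9, 6]
r4 m[cld→φ5] = [7, 13]
r5 m[φ0→wind] = [9, 9]
r5 m[φ0→cld] = [27, 28]
r5 m[φ1→wind] = [16, 15]
r5 m[φ1→rain] = [23, 26]
r5 m[φ2→fog] = [18, 22]
r5 m[φ2→rain] = [4, 5]
r5 m[φ3→wind] = [11, 10]
r5 m[φ3→snow] = [27, 32]
r5 m[φ4→snow] = [9, 2]
r5 m[φ5→cld] = [9, 6]
r5 m[φ6→rain] = [7, 5]
r5 m[wind→φ0] = [27, 25]
r5 m[wind→φ1] = [20, 19]
r5 m[wind→φ3] = [25, 24]
r5 m[snow→φ3] = [9, 2]
r5 m[snow→φ4] = [7, 14]
r5 m[fog→φ2] = [0, 0]
r5 m[rain→φ1] = [11, 10]
r5 m[rain→φ2] = [14, 16]
r5 m[rain→φ6] = [11, 16]
r5 m[cld→φ0] = [9, 6]
r5 m[cld→φ5] = [7, 13]
r6 m[φ0→wind] = [9, 9]
r6 m[φ0→cld] = [27, 28]
r6 m[φ1→wind] = [16, 15]
r6 m[φ1→rain] = [23, 26]
r6 m[φ2→fog] = [18, 22]
r6 m[φ2→rain] = [4, 5]
r6 m[φ3→wind] = [11, 10]
r6 m[φ3→snow] = [27, 32]
r6 m[φ4→snow] = [9, 2]
r6 m[φ5→cld] = [9, 6]
r6 m[φ6→rain] = [7, 5]
r6 m[wind→φ0] = [27, 25]
r6 m[wind→φ1] = [20, 19]
r6 m[wind→φ3] = [25, 24]
r6 m[snow→φ3] = [9, 2]
r6 m[snow→φ4] = [27, 32]
r6 m[fog→φ2] = [0, 0]
r6 m[rain→φ1] = [11, 10]
r6 m[rain→φ2] = [30, 31]
r6 m[rain→φ6] = [27, 31]
r6 m[cld→φ0] = [9, 6]
r6 m[cld→φ5] = [27, 28]
r7 m[φ0→wind] = [9, 9]
r7 m[φ0→cld] = [27, 28]
r7 m[φ1→wind] = [16, 15]
r7 m[φ1→rain] = [23, 26]
r7 m[φ2→fog] = [34, 37]
r7 m[φ2→rain] = [4, 5]
r7 m[φ3→wind] = [11, 10]
r7 m[φ3→snow] = [27, 32]
r7 m[φ4→snow] = [9, 2]
r7 m[φ5→cld] = [9, 6]
r7 m[φ6→rain] = [7, 5]
r7 m[wind→φ0] = [27, 25]
r7 m[wind→φ1] = [20, 19]
r7 m[wind→φ3] = [25, 24]
r7 m[snow→φ3] = [9, 2]
r7 m[snow→φ4] = [27, 32]
r7 m[fog→φ2] = [0, 0]
r7 m[rain→φ1] = [11, 10]
r7 m[rain→φ2] = [30, 31]
r7 m[rain→φ6] = [27, 31]
r7 m[cld→φ0] = [9, 6]
r7 m[cld→φ5] = [27, 28]
r8 m[φ0→wind] = [9, 9]
r8 m[φ0→cld] = [27, 28]
r8 m[φ1→wind] = [16, 15]
r8 m[φ1→rain] = [23, 26]
r8 m[φ2→fog] = [34, 37]
r8 m[φ2→rain] = [4, 5]
r8 m[φ3→wind] = [11, 10]
r8 m[φ3→snow] = [27, 32]
r8 m[φ4→snow] = [9, 2]
r8 m[φ5→cld] = [9, 6]
r8 m[φ6→rain] = [7, 5]
r8 m[wind→φ0] = [27, 25]
r8 m[wind→φ1] = [20, 19]
r8 m[wind→φ3] = [25, 24]
r8 m[snow→φ3] = [9, 2]
r8 m[snow→φ4] = [27, 32]
r8 m[fog→φ2] = [0, 0]
r8 m[rain→φ1] = [11, 10]
r8 m[rain→φ2] = [30, 31]
r8 m[rain→φ6] = [27, 31]
r8 m[cld→φ0] = [9, 6]
r8 m[cld→φ5] = [27, 28]
fixed point reached at round 8
b[wind] = ⊗ incoming = [36, 34]

b[wind] = [36, 34]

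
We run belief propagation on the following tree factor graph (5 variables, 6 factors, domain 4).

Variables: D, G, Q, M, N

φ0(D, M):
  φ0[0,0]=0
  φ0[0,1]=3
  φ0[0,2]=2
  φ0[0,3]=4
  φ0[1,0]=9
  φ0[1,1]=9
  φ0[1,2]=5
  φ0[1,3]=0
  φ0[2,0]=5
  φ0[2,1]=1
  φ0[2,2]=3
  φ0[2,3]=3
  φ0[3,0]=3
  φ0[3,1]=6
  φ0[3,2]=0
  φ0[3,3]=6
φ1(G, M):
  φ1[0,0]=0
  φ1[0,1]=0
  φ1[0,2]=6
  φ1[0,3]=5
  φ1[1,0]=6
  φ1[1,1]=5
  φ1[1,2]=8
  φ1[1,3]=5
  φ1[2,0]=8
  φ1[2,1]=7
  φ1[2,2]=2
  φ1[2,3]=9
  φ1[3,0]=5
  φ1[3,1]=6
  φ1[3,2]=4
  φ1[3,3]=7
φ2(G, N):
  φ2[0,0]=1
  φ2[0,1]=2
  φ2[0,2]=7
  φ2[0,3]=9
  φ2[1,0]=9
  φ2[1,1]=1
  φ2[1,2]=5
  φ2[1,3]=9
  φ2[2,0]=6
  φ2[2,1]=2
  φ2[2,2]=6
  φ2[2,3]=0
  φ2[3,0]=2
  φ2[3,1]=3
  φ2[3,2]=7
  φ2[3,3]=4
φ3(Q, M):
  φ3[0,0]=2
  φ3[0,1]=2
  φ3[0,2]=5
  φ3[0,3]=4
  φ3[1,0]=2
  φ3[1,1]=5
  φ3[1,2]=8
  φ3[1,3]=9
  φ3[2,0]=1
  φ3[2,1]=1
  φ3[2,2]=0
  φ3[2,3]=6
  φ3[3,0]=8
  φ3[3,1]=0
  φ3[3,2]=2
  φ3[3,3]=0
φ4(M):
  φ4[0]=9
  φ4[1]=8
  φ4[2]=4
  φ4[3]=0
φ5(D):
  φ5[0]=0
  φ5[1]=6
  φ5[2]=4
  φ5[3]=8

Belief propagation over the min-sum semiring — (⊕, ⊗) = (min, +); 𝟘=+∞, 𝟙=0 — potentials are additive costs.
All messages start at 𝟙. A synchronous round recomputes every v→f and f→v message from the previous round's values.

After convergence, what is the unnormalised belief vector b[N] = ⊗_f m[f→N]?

init: all messages = 𝟙 over 4 values
r1 m[φ0→D] = [0, 0, 1, 0]
r1 m[φ0→M] = [0, 1, 0, 0]
r1 m[φ1→G] = [0, 5, 2, 4]
r1 m[φ1→M] = [0, 0, 2, 5]
r1 m[φ2→G] = [1, 1, 0, 2]
r1 m[φ2→N] = [1, 1, 5, 0]
r1 m[φ3→Q] = [2, 2, 0, 0]
r1 m[φ3→M] = [1, 0, 0, 0]
r1 m[φ4→M] = [9, 8, 4, 0]
r1 m[φ5→D] = [0, 6, 4, 8]
r1 m[D→φ0] = [0, 0, 0, 0]
r1 m[D→φ5] = [0, 0, 0, 0]
r1 m[G→φ1] = [0, 0, 0, 0]
r1 m[G→φ2] = [0, 0, 0, 0]
r1 m[Q→φ3] = [0, 0, 0, 0]
r1 m[M→φ0] = [0, 0, 0, 0]
r1 m[M→φ1] = [0, 0, 0, 0]
r1 m[M→φ3] = [0, 0, 0, 0]
r1 m[M→φ4] = [0, 0, 0, 0]
r1 m[N→φ2] = [0, 0, 0, 0]
r2 m[φ0→D] = [0, 0, 1, 0]
r2 m[φ0→M] = [0, 1, 0, 0]
r2 m[φ1→G] = [0, 5, 2, 4]
r2 m[φ1→M] = [0, 0, 2, 5]
r2 m[φ2→G] = [1, 1, 0, 2]
r2 m[φ2→N] = [1, 1, 5, 0]
r2 m[φ3→Q] = [2, 2, 0, 0]
r2 m[φ3→M] = [1, 0, 0, 0]
r2 m[φ4→M] = [9, 8, 4, 0]
r2 m[φ5→D] = [0, 6, 4, 8]
r2 m[D→φ0] = [0, 6, 4, 8]
r2 m[D→φ5] = [0, 0, 1, 0]
r2 m[G→φ1] = [1, 1, 0, 2]
r2 m[G→φ2] = [0, 5, 2, 4]
r2 m[Q→φ3] = [0, 0, 0, 0]
r2 m[M→φ0] = [10, 8, 6, 5]
r2 m[M→φ1] = [10, 9, 4, 0]
r2 m[M→φ3] = [9, 9, 6, 5]
r2 m[M→φ4] = [1, 1, 2, 5]
r2 m[N→φ2] = [0, 0, 0, 0]
r3 m[φ0→D] = [8, 5, 8, 6]
r3 m[φ0→M] = [0, 3, 2, 4]
r3 m[φ1→G] = [5, 5, 6, 7]
r3 m[φ1→M] = [1, 1, 2, 6]
r3 m[φ2→G] = [1, 1, 0, 2]
r3 m[φ2→N] = [1, 2, 7, 2]
r3 m[φ3→Q] = [9, 11, 6, 5]
r3 m[φ3→M] = [1, 0, 0, 0]
r3 m[φ4→M] = [9, 8, 4, 0]
r3 m[φ5→D] = [0, 6, 4, 8]
r3 m[D→φ0] = [0, 6, 4, 8]
r3 m[D→φ5] = [0, 0, 1, 0]
r3 m[G→φ1] = [1, 1, 0, 2]
r3 m[G→φ2] = [0, 5, 2, 4]
r3 m[Q→φ3] = [0, 0, 0, 0]
r3 m[M→φ0] = [10, 8, 6, 5]
r3 m[M→φ1] = [10, 9, 4, 0]
r3 m[M→φ3] = [9, 9, 6, 5]
r3 m[M→φ4] = [1, 1, 2, 5]
r3 m[N→φ2] = [0, 0, 0, 0]
r4 m[φ0→D] = [8, 5, 8, 6]
r4 m[φ0→M] = [0, 3, 2, 4]
r4 m[φ1→G] = [5, 5, 6, 7]
r4 m[φ1→M] = [1, 1, 2, 6]
r4 m[φ2→G] = [1, 1, 0, 2]
r4 m[φ2→N] = [1, 2, 7, 2]
r4 m[φ3→Q] = [9, 11, 6, 5]
r4 m[φ3→M] = [1, 0, 0, 0]
r4 m[φ4→M] = [9, 8, 4, 0]
r4 m[φ5→D] = [0, 6, 4, 8]
r4 m[D→φ0] = [0, 6, 4, 8]
r4 m[D→φ5] = [8, 5, 8, 6]
r4 m[G→φ1] = [1, 1, 0, 2]
r4 m[G→φ2] = [5, 5, 6, 7]
r4 m[Q→φ3] = [0, 0, 0, 0]
r4 m[M→φ0] = [11, 9, 6, 6]
r4 m[M→φ1] = [10, 11, 6, 4]
r4 m[M→φ3] = [10, 12, 8, 10]
r4 m[M→φ4] = [2, 4, 4, 10]
r4 m[N→φ2] = [0, 0, 0, 0]
r5 m[φ0→D] = [8, 6, 9, 6]
r5 m[φ0→M] = [0, 3, 2, 4]
r5 m[φ1→G] = [9, 9, 8, 10]
r5 m[φ1→M] = [1, 1, 2, 6]
r5 m[φ2→G] = [1, 1, 0, 2]
r5 m[φ2→N] = [6, 6, 10, 6]
r5 m[φ3→Q] = [12, 12, 8, 10]
r5 m[φ3→M] = [1, 0, 0, 0]
r5 m[φ4→M] = [9, 8, 4, 0]
r5 m[φ5→D] = [0, 6, 4, 8]
r5 m[D→φ0] = [0, 6, 4, 8]
r5 m[D→φ5] = [8, 5, 8, 6]
r5 m[G→φ1] = [1, 1, 0, 2]
r5 m[G→φ2] = [5, 5, 6, 7]
r5 m[Q→φ3] = [0, 0, 0, 0]
r5 m[M→φ0] = [11, 9, 6, 6]
r5 m[M→φ1] = [10, 11, 6, 4]
r5 m[M→φ3] = [10, 12, 8, 10]
r5 m[M→φ4] = [2, 4, 4, 10]
r5 m[N→φ2] = [0, 0, 0, 0]
r6 m[φ0→D] = [8, 6, 9, 6]
r6 m[φ0→M] = [0, 3, 2, 4]
r6 m[φ1→G] = [9, 9, 8, 10]
r6 m[φ1→M] = [1, 1, 2, 6]
r6 m[φ2→G] = [1, 1, 0, 2]
r6 m[φ2→N] = [6, 6, 10, 6]
r6 m[φ3→Q] = [12, 12, 8, 10]
r6 m[φ3→M] = [1, 0, 0, 0]
r6 m[φ4→M] = [9, 8, 4, 0]
r6 m[φ5→D] = [0, 6, 4, 8]
r6 m[D→φ0] = [0, 6, 4, 8]
r6 m[D→φ5] = [8, 6, 9, 6]
r6 m[G→φ1] = [1, 1, 0, 2]
r6 m[G→φ2] = [9, 9, 8, 10]
r6 m[Q→φ3] = [0, 0, 0, 0]
r6 m[M→φ0] = [11, 9, 6, 6]
r6 m[M→φ1] = [10, 11, 6, 4]
r6 m[M→φ3] = [10, 12, 8, 10]
r6 m[M→φ4] = [2, 4, 4, 10]
r6 m[N→φ2] = [0, 0, 0, 0]
r7 m[φ0→D] = [8, 6, 9, 6]
r7 m[φ0→M] = [0, 3, 2, 4]
r7 m[φ1→G] = [9, 9, 8, 10]
r7 m[φ1→M] = [1, 1, 2, 6]
r7 m[φ2→G] = [1, 1, 0, 2]
r7 m[φ2→N] = [10, 10, 14, 8]
r7 m[φ3→Q] = [12, 12, 8, 10]
r7 m[φ3→M] = [1, 0, 0, 0]
r7 m[φ4→M] = [9, 8, 4, 0]
r7 m[φ5→D] = [0, 6, 4, 8]
r7 m[D→φ0] = [0, 6, 4, 8]
r7 m[D→φ5] = [8, 6, 9, 6]
r7 m[G→φ1] = [1, 1, 0, 2]
r7 m[G→φ2] = [9, 9, 8, 10]
r7 m[Q→φ3] = [0, 0, 0, 0]
r7 m[M→φ0] = [11, 9, 6, 6]
r7 m[M→φ1] = [10, 11, 6, 4]
r7 m[M→φ3] = [10, 12, 8, 10]
r7 m[M→φ4] = [2, 4, 4, 10]
r7 m[N→φ2] = [0, 0, 0, 0]
r8 m[φ0→D] = [8, 6, 9, 6]
r8 m[φ0→M] = [0, 3, 2, 4]
r8 m[φ1→G] = [9, 9, 8, 10]
r8 m[φ1→M] = [1, 1, 2, 6]
r8 m[φ2→G] = [1, 1, 0, 2]
r8 m[φ2→N] = [10, 10, 14, 8]
r8 m[φ3→Q] = [12, 12, 8, 10]
r8 m[φ3→M] = [1, 0, 0, 0]
r8 m[φ4→M] = [9, 8, 4, 0]
r8 m[φ5→D] = [0, 6, 4, 8]
r8 m[D→φ0] = [0, 6, 4, 8]
r8 m[D→φ5] = [8, 6, 9, 6]
r8 m[G→φ1] = [1, 1, 0, 2]
r8 m[G→φ2] = [9, 9, 8, 10]
r8 m[Q→φ3] = [0, 0, 0, 0]
r8 m[M→φ0] = [11, 9, 6, 6]
r8 m[M→φ1] = [10, 11, 6, 4]
r8 m[M→φ3] = [10, 12, 8, 10]
r8 m[M→φ4] = [2, 4, 4, 10]
r8 m[N→φ2] = [0, 0, 0, 0]
fixed point reached at round 8
b[N] = ⊗ incoming = [10, 10, 14, 8]

b[N] = [10, 10, 14, 8]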